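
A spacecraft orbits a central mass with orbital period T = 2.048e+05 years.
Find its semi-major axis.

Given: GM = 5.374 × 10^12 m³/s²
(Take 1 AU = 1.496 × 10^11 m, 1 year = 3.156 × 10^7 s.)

Convert to SI: T = 2.048e+05 years = 6.46349e+12 s.
Invert Kepler's third law: a = (GM · T² / (4π²))^(1/3).
Substituting T = 6.46349e+12 s and GM = 5.374e+12 m³/s²:
a = (5.374e+12 · (6.46349e+12)² / (4π²))^(1/3) m
a ≈ 1.785e+12 m = 11.93 AU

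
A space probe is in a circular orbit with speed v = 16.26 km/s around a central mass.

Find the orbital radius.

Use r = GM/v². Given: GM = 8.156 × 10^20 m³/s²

Convert to SI: v = 16.26 km/s = 16260 m/s.
For a circular orbit, v² = GM / r, so r = GM / v².
r = 8.156e+20 / (16260)² m ≈ 3.085e+12 m = 3.085 × 10^12 m.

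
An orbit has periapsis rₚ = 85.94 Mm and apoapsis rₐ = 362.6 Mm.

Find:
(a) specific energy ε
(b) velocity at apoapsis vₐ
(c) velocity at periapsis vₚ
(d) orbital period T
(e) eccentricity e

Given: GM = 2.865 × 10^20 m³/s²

Convert to SI: rₚ = 85.94 Mm = 8.594e+07 m; rₐ = 362.6 Mm = 3.626e+08 m.
(a) With a = (rₚ + rₐ)/2 = 2.2427e+08 m, ε = −GM/(2a) = −2.865e+20/(2 · 2.2427e+08) J/kg ≈ -6.387e+11 J/kg
(b) With a = (rₚ + rₐ)/2 = 2.2427e+08 m, vₐ = √(GM (2/rₐ − 1/a)) = √(2.865e+20 · (2/3.626e+08 − 1/2.2427e+08)) m/s ≈ 5.503e+05 m/s
(c) With a = (rₚ + rₐ)/2 = 2.2427e+08 m, vₚ = √(GM (2/rₚ − 1/a)) = √(2.865e+20 · (2/8.594e+07 − 1/2.2427e+08)) m/s ≈ 2.322e+06 m/s
(d) With a = (rₚ + rₐ)/2 = 2.2427e+08 m, T = 2π √(a³/GM) = 2π √((2.2427e+08)³/2.865e+20) s ≈ 1247 s
(e) e = (rₐ − rₚ)/(rₐ + rₚ) = (3.626e+08 − 8.594e+07)/(3.626e+08 + 8.594e+07) ≈ 0.6168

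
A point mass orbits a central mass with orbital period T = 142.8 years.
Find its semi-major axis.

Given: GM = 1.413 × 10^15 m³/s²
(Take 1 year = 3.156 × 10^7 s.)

Convert to SI: T = 142.8 years = 4.50677e+09 s.
Invert Kepler's third law: a = (GM · T² / (4π²))^(1/3).
Substituting T = 4.50677e+09 s and GM = 1.413e+15 m³/s²:
a = (1.413e+15 · (4.50677e+09)² / (4π²))^(1/3) m
a ≈ 8.992e+10 m = 8.992 × 10^10 m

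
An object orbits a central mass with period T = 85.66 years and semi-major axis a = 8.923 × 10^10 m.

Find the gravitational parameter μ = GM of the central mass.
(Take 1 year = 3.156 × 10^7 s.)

Convert to SI: T = 85.66 years = 2.70343e+09 s.
GM = 4π² · a³ / T².
GM = 4π² · (8.923e+10)³ / (2.70343e+09)² m³/s² ≈ 3.838e+15 m³/s² = 3.838 × 10^15 m³/s².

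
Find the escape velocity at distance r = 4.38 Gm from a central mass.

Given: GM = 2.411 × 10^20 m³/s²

Convert to SI: r = 4.38 Gm = 4.38e+09 m.
Escape velocity comes from setting total energy to zero: ½v² − GM/r = 0 ⇒ v_esc = √(2GM / r).
v_esc = √(2 · 2.411e+20 / 4.38e+09) m/s ≈ 3.318e+05 m/s = 331.8 km/s.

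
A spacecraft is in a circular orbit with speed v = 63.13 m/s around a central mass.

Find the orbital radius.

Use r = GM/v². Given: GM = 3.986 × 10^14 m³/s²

For a circular orbit, v² = GM / r, so r = GM / v².
r = 3.986e+14 / (63.13)² m ≈ 1e+11 m = 100 Gm.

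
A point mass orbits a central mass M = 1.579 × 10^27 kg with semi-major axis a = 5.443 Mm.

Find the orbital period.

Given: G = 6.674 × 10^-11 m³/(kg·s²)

Convert to SI: a = 5.443 Mm = 5.443e+06 m.
GM = G · M = 6.674e-11 · 1.579e+27 = 1.05382e+17 m³/s².
Kepler's third law: T = 2π √(a³ / GM).
Substituting a = 5.443e+06 m and GM = 1.05382e+17 m³/s²:
T = 2π √((5.443e+06)³ / 1.05382e+17) s
T ≈ 245.8 s = 4.096 minutes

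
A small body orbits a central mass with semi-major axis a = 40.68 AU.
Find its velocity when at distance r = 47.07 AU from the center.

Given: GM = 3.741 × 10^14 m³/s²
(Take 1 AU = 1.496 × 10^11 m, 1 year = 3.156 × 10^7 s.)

Convert to SI: a = 40.68 AU = 6.08573e+12 m; r = 47.07 AU = 7.04167e+12 m.
Vis-viva: v = √(GM · (2/r − 1/a)).
2/r − 1/a = 2/7.04167e+12 − 1/6.08573e+12 = 1.19705e-13 m⁻¹.
v = √(3.741e+14 · 1.19705e-13) m/s ≈ 6.692 m/s = 0.001412 AU/year.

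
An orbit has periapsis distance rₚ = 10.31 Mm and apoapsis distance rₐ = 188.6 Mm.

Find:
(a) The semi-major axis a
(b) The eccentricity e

Convert to SI: rₚ = 10.31 Mm = 1.031e+07 m; rₐ = 188.6 Mm = 1.886e+08 m.
(a) a = (rₚ + rₐ) / 2 = (1.031e+07 + 1.886e+08) / 2 ≈ 9.946e+07 m = 99.45 Mm.
(b) e = (rₐ − rₚ) / (rₐ + rₚ) = (1.886e+08 − 1.031e+07) / (1.886e+08 + 1.031e+07) ≈ 0.8963.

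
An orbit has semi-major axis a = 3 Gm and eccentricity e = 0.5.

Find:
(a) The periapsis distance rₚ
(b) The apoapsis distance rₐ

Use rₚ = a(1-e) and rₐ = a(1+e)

Convert to SI: a = 3 Gm = 3e+09 m.
(a) rₚ = a(1 − e) = 3e+09 · (1 − 0.5) = 3e+09 · 0.5 ≈ 1.5e+09 m = 1.5 Gm.
(b) rₐ = a(1 + e) = 3e+09 · (1 + 0.5) = 3e+09 · 1.5 ≈ 4.5e+09 m = 4.5 Gm.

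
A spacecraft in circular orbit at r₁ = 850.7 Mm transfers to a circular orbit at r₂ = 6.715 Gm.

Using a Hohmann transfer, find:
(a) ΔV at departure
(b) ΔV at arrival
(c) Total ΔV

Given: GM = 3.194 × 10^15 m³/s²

Convert to SI: r₁ = 850.7 Mm = 8.507e+08 m; r₂ = 6.715 Gm = 6.715e+09 m.
Transfer semi-major axis: a_t = (r₁ + r₂)/2 = (8.507e+08 + 6.715e+09)/2 = 3.78285e+09 m.
Circular speeds: v₁ = √(GM/r₁) = 1937.67 m/s, v₂ = √(GM/r₂) = 689.675 m/s.
Transfer speeds (vis-viva v² = GM(2/r − 1/a_t)): v₁ᵗ = 2581.62 m/s, v₂ᵗ = 327.057 m/s.
(a) ΔV₁ = |v₁ᵗ − v₁| ≈ 644 m/s = 644 m/s.
(b) ΔV₂ = |v₂ − v₂ᵗ| ≈ 362.6 m/s = 362.6 m/s.
(c) ΔV_total = ΔV₁ + ΔV₂ ≈ 1007 m/s = 1.007 km/s.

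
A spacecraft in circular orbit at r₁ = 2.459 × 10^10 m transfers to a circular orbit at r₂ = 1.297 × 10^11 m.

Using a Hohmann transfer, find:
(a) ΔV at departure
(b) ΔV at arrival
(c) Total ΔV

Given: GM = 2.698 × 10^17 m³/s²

Transfer semi-major axis: a_t = (r₁ + r₂)/2 = (2.459e+10 + 1.297e+11)/2 = 7.7145e+10 m.
Circular speeds: v₁ = √(GM/r₁) = 3312.39 m/s, v₂ = √(GM/r₂) = 1442.28 m/s.
Transfer speeds (vis-viva v² = GM(2/r − 1/a_t)): v₁ᵗ = 4294.95 m/s, v₂ᵗ = 814.285 m/s.
(a) ΔV₁ = |v₁ᵗ − v₁| ≈ 982.6 m/s = 982.6 m/s.
(b) ΔV₂ = |v₂ − v₂ᵗ| ≈ 628 m/s = 628 m/s.
(c) ΔV_total = ΔV₁ + ΔV₂ ≈ 1611 m/s = 1.611 km/s.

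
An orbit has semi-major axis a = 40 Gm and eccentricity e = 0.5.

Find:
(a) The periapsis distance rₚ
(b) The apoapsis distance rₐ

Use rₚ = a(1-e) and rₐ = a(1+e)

Convert to SI: a = 40 Gm = 4e+10 m.
(a) rₚ = a(1 − e) = 4e+10 · (1 − 0.5) = 4e+10 · 0.5 ≈ 2e+10 m = 20 Gm.
(b) rₐ = a(1 + e) = 4e+10 · (1 + 0.5) = 4e+10 · 1.5 ≈ 6e+10 m = 60 Gm.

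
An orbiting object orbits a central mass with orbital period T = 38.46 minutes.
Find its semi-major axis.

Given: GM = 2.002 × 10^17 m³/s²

Convert to SI: T = 38.46 minutes = 2307.6 s.
Invert Kepler's third law: a = (GM · T² / (4π²))^(1/3).
Substituting T = 2307.6 s and GM = 2.002e+17 m³/s²:
a = (2.002e+17 · (2307.6)² / (4π²))^(1/3) m
a ≈ 3e+07 m = 30 Mm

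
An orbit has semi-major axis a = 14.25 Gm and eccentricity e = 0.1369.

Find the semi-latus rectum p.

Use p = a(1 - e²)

Convert to SI: a = 14.25 Gm = 1.425e+10 m.
p = a (1 − e²).
p = 1.425e+10 · (1 − (0.1369)²) = 1.425e+10 · 0.981258 ≈ 1.398e+10 m = 13.98 Gm.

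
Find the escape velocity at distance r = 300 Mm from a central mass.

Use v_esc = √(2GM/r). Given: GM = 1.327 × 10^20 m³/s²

Convert to SI: r = 300 Mm = 3e+08 m.
Escape velocity comes from setting total energy to zero: ½v² − GM/r = 0 ⇒ v_esc = √(2GM / r).
v_esc = √(2 · 1.327e+20 / 3e+08) m/s ≈ 9.406e+05 m/s = 940.6 km/s.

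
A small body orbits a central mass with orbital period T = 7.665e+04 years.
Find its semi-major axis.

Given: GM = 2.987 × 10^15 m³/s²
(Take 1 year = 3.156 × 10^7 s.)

Convert to SI: T = 7.665e+04 years = 2.41907e+12 s.
Invert Kepler's third law: a = (GM · T² / (4π²))^(1/3).
Substituting T = 2.41907e+12 s and GM = 2.987e+15 m³/s²:
a = (2.987e+15 · (2.41907e+12)² / (4π²))^(1/3) m
a ≈ 7.622e+12 m = 7.622 Tm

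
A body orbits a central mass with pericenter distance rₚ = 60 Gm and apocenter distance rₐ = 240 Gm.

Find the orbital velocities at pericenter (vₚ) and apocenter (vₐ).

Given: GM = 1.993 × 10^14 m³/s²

Convert to SI: rₚ = 60 Gm = 6e+10 m; rₐ = 240 Gm = 2.4e+11 m.
Use the vis-viva equation v² = GM(2/r − 1/a) with a = (rₚ + rₐ)/2 = (6e+10 + 2.4e+11)/2 = 1.5e+11 m.
vₚ = √(GM · (2/rₚ − 1/a)) = √(1.993e+14 · (2/6e+10 − 1/1.5e+11)) m/s ≈ 72.9 m/s = 72.9 m/s.
vₐ = √(GM · (2/rₐ − 1/a)) = √(1.993e+14 · (2/2.4e+11 − 1/1.5e+11)) m/s ≈ 18.23 m/s = 18.23 m/s.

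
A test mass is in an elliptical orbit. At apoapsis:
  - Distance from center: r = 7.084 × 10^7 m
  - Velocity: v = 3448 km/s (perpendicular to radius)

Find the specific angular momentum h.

Convert to SI: v = 3448 km/s = 3.448e+06 m/s.
With v perpendicular to r, h = r · v.
h = 7.084e+07 · 3.448e+06 m²/s ≈ 2.443e+14 m²/s.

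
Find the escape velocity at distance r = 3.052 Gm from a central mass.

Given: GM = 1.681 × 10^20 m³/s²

Convert to SI: r = 3.052 Gm = 3.052e+09 m.
Escape velocity comes from setting total energy to zero: ½v² − GM/r = 0 ⇒ v_esc = √(2GM / r).
v_esc = √(2 · 1.681e+20 / 3.052e+09) m/s ≈ 3.319e+05 m/s = 331.9 km/s.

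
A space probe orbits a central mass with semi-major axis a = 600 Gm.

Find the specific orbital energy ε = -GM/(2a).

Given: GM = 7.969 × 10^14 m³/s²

Convert to SI: a = 600 Gm = 6e+11 m.
ε = −GM / (2a).
ε = −7.969e+14 / (2 · 6e+11) J/kg ≈ -664.1 J/kg = -664.1 J/kg.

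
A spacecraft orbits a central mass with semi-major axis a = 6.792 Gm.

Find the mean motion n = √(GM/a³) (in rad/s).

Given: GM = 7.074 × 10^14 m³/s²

Convert to SI: a = 6.792 Gm = 6.792e+09 m.
n = √(GM / a³).
n = √(7.074e+14 / (6.792e+09)³) rad/s ≈ 4.752e-08 rad/s.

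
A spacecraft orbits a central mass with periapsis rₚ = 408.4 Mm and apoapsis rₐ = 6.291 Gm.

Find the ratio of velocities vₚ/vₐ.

Convert to SI: rₚ = 408.4 Mm = 4.084e+08 m; rₐ = 6.291 Gm = 6.291e+09 m.
Conservation of angular momentum gives rₚvₚ = rₐvₐ, so vₚ/vₐ = rₐ/rₚ.
vₚ/vₐ = 6.291e+09 / 4.084e+08 ≈ 15.4.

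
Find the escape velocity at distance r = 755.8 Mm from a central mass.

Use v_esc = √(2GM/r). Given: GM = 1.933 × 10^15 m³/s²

Convert to SI: r = 755.8 Mm = 7.558e+08 m.
Escape velocity comes from setting total energy to zero: ½v² − GM/r = 0 ⇒ v_esc = √(2GM / r).
v_esc = √(2 · 1.933e+15 / 7.558e+08) m/s ≈ 2262 m/s = 2.262 km/s.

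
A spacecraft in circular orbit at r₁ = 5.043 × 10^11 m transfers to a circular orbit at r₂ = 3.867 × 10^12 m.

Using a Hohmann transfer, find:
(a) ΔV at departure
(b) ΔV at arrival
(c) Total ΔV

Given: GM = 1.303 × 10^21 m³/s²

Transfer semi-major axis: a_t = (r₁ + r₂)/2 = (5.043e+11 + 3.867e+12)/2 = 2.18565e+12 m.
Circular speeds: v₁ = √(GM/r₁) = 50830.9 m/s, v₂ = √(GM/r₂) = 18356.3 m/s.
Transfer speeds (vis-viva v² = GM(2/r − 1/a_t)): v₁ᵗ = 67612.1 m/s, v₂ᵗ = 8817.37 m/s.
(a) ΔV₁ = |v₁ᵗ − v₁| ≈ 1.678e+04 m/s = 16.78 km/s.
(b) ΔV₂ = |v₂ − v₂ᵗ| ≈ 9539 m/s = 9.539 km/s.
(c) ΔV_total = ΔV₁ + ΔV₂ ≈ 2.632e+04 m/s = 26.32 km/s.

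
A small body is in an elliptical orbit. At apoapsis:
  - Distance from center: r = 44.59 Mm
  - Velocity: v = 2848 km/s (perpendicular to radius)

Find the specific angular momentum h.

Convert to SI: r = 44.59 Mm = 4.459e+07 m; v = 2848 km/s = 2.848e+06 m/s.
With v perpendicular to r, h = r · v.
h = 4.459e+07 · 2.848e+06 m²/s ≈ 1.27e+14 m²/s.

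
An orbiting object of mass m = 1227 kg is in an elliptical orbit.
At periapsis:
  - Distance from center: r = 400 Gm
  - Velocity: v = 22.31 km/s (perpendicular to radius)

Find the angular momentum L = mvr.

Convert to SI: r = 400 Gm = 4e+11 m; v = 22.31 km/s = 22310 m/s.
Since v is perpendicular to r, L = m · v · r.
L = 1227 · 22310 · 4e+11 kg·m²/s ≈ 1.095e+19 kg·m²/s.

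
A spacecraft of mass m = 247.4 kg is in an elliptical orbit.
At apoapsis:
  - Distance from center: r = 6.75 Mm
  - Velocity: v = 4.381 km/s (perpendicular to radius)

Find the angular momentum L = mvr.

Convert to SI: r = 6.75 Mm = 6.75e+06 m; v = 4.381 km/s = 4381 m/s.
Since v is perpendicular to r, L = m · v · r.
L = 247.4 · 4381 · 6.75e+06 kg·m²/s ≈ 7.316e+12 kg·m²/s.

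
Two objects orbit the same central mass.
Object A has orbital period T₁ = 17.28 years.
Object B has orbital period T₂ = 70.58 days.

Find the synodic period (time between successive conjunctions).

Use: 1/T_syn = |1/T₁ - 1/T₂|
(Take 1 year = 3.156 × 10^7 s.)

Convert to SI: T₁ = 17.28 years = 5.45357e+08 s; T₂ = 70.58 days = 6.09811e+06 s.
T_syn = |T₁ · T₂ / (T₁ − T₂)|.
T_syn = |5.45357e+08 · 6.09811e+06 / (5.45357e+08 − 6.09811e+06)| s ≈ 6.167e+06 s = 71.38 days.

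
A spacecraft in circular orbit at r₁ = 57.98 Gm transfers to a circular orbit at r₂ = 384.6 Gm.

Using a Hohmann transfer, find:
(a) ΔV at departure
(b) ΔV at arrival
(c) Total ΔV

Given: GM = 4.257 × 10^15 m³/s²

Convert to SI: r₁ = 57.98 Gm = 5.798e+10 m; r₂ = 384.6 Gm = 3.846e+11 m.
Transfer semi-major axis: a_t = (r₁ + r₂)/2 = (5.798e+10 + 3.846e+11)/2 = 2.2129e+11 m.
Circular speeds: v₁ = √(GM/r₁) = 270.965 m/s, v₂ = √(GM/r₂) = 105.208 m/s.
Transfer speeds (vis-viva v² = GM(2/r − 1/a_t)): v₁ᵗ = 357.221 m/s, v₂ᵗ = 53.8524 m/s.
(a) ΔV₁ = |v₁ᵗ − v₁| ≈ 86.26 m/s = 86.26 m/s.
(b) ΔV₂ = |v₂ − v₂ᵗ| ≈ 51.36 m/s = 51.36 m/s.
(c) ΔV_total = ΔV₁ + ΔV₂ ≈ 137.6 m/s = 137.6 m/s.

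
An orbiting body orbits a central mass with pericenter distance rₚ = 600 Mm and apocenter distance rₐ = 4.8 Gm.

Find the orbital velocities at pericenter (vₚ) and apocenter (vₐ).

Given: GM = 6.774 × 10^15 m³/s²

Convert to SI: rₚ = 600 Mm = 6e+08 m; rₐ = 4.8 Gm = 4.8e+09 m.
Use the vis-viva equation v² = GM(2/r − 1/a) with a = (rₚ + rₐ)/2 = (6e+08 + 4.8e+09)/2 = 2.7e+09 m.
vₚ = √(GM · (2/rₚ − 1/a)) = √(6.774e+15 · (2/6e+08 − 1/2.7e+09)) m/s ≈ 4480 m/s = 4.48 km/s.
vₐ = √(GM · (2/rₐ − 1/a)) = √(6.774e+15 · (2/4.8e+09 − 1/2.7e+09)) m/s ≈ 560 m/s = 560 m/s.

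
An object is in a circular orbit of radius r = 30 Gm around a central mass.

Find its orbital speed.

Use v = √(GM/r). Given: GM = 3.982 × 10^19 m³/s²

Convert to SI: r = 30 Gm = 3e+10 m.
For a circular orbit, gravity supplies the centripetal force, so v = √(GM / r).
v = √(3.982e+19 / 3e+10) m/s ≈ 3.643e+04 m/s = 36.43 km/s.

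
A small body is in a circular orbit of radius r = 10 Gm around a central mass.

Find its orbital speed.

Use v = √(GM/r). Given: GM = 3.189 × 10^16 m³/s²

Convert to SI: r = 10 Gm = 1e+10 m.
For a circular orbit, gravity supplies the centripetal force, so v = √(GM / r).
v = √(3.189e+16 / 1e+10) m/s ≈ 1786 m/s = 1.786 km/s.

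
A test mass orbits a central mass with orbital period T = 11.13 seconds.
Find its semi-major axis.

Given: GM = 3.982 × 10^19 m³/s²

Invert Kepler's third law: a = (GM · T² / (4π²))^(1/3).
Substituting T = 11.13 s and GM = 3.982e+19 m³/s²:
a = (3.982e+19 · (11.13)² / (4π²))^(1/3) m
a ≈ 4.999e+06 m = 4.999 Mm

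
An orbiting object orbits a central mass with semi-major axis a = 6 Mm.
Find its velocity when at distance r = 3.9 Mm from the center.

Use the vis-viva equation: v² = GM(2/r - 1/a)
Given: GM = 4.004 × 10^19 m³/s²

Convert to SI: a = 6 Mm = 6e+06 m; r = 3.9 Mm = 3.9e+06 m.
Vis-viva: v = √(GM · (2/r − 1/a)).
2/r − 1/a = 2/3.9e+06 − 1/6e+06 = 3.46154e-07 m⁻¹.
v = √(4.004e+19 · 3.46154e-07) m/s ≈ 3.723e+06 m/s = 3723 km/s.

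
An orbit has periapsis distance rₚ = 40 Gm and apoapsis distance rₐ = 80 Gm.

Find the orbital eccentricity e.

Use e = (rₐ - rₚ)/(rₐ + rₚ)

Convert to SI: rₚ = 40 Gm = 4e+10 m; rₐ = 80 Gm = 8e+10 m.
e = (rₐ − rₚ) / (rₐ + rₚ).
e = (8e+10 − 4e+10) / (8e+10 + 4e+10) = 4e+10 / 1.2e+11 ≈ 0.3333.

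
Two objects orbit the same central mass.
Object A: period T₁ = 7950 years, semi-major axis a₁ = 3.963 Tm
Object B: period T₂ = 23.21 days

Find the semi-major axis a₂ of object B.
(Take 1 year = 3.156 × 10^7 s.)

Convert to SI: T₁ = 7950 years = 2.50902e+11 s; a₁ = 3.963 Tm = 3.963e+12 m; T₂ = 23.21 days = 2.00534e+06 s.
Kepler's third law: (T₁/T₂)² = (a₁/a₂)³ ⇒ a₂ = a₁ · (T₂/T₁)^(2/3).
T₂/T₁ = 2.00534e+06 / 2.50902e+11 = 7.99254e-06.
a₂ = 3.963e+12 · (7.99254e-06)^(2/3) m ≈ 1.584e+09 m = 1.584 Gm.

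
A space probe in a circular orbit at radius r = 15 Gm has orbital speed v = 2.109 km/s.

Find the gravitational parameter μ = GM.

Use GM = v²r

Convert to SI: r = 15 Gm = 1.5e+10 m; v = 2.109 km/s = 2109 m/s.
For a circular orbit v² = GM/r, so GM = v² · r.
GM = (2109)² · 1.5e+10 m³/s² ≈ 6.672e+16 m³/s² = 6.672 × 10^16 m³/s².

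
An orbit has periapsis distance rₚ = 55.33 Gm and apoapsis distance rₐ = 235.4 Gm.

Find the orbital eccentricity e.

Convert to SI: rₚ = 55.33 Gm = 5.533e+10 m; rₐ = 235.4 Gm = 2.354e+11 m.
e = (rₐ − rₚ) / (rₐ + rₚ).
e = (2.354e+11 − 5.533e+10) / (2.354e+11 + 5.533e+10) = 1.8007e+11 / 2.9073e+11 ≈ 0.6194.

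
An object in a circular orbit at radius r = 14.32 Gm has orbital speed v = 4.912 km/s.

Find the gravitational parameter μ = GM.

Convert to SI: r = 14.32 Gm = 1.432e+10 m; v = 4.912 km/s = 4912 m/s.
For a circular orbit v² = GM/r, so GM = v² · r.
GM = (4912)² · 1.432e+10 m³/s² ≈ 3.455e+17 m³/s² = 3.455 × 10^17 m³/s².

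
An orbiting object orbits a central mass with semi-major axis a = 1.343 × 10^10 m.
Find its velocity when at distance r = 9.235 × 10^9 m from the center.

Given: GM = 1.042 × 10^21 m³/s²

Vis-viva: v = √(GM · (2/r − 1/a)).
2/r − 1/a = 2/9.235e+09 − 1/1.343e+10 = 1.42107e-10 m⁻¹.
v = √(1.042e+21 · 1.42107e-10) m/s ≈ 3.848e+05 m/s = 384.8 km/s.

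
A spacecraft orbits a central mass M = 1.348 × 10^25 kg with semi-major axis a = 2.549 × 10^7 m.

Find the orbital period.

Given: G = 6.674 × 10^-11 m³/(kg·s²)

GM = G · M = 6.674e-11 · 1.348e+25 = 8.99655e+14 m³/s².
Kepler's third law: T = 2π √(a³ / GM).
Substituting a = 2.549e+07 m and GM = 8.99655e+14 m³/s²:
T = 2π √((2.549e+07)³ / 8.99655e+14) s
T ≈ 2.696e+04 s = 7.488 hours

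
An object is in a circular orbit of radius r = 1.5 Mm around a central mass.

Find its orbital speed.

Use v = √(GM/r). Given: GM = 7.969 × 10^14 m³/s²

Convert to SI: r = 1.5 Mm = 1.5e+06 m.
For a circular orbit, gravity supplies the centripetal force, so v = √(GM / r).
v = √(7.969e+14 / 1.5e+06) m/s ≈ 2.305e+04 m/s = 23.05 km/s.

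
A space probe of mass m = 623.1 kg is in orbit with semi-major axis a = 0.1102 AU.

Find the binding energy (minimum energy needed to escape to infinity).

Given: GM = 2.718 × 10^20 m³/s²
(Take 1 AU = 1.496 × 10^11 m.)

Convert to SI: a = 0.1102 AU = 1.64859e+10 m.
Total orbital energy is E = −GMm/(2a); binding energy is E_bind = −E = GMm/(2a).
E_bind = 2.718e+20 · 623.1 / (2 · 1.64859e+10) J ≈ 5.136e+12 J = 5.136 TJ.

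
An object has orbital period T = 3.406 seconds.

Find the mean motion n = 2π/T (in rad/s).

n = 2π / T.
n = 2π / 3.406 s ≈ 1.845 rad/s.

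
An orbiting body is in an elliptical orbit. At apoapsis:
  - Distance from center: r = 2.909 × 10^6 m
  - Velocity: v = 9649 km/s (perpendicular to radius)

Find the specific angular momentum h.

Convert to SI: v = 9649 km/s = 9.649e+06 m/s.
With v perpendicular to r, h = r · v.
h = 2.909e+06 · 9.649e+06 m²/s ≈ 2.807e+13 m²/s.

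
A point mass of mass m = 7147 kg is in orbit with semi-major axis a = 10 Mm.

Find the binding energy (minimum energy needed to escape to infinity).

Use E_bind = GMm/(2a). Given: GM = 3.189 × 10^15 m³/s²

Convert to SI: a = 10 Mm = 1e+07 m.
Total orbital energy is E = −GMm/(2a); binding energy is E_bind = −E = GMm/(2a).
E_bind = 3.189e+15 · 7147 / (2 · 1e+07) J ≈ 1.14e+12 J = 1.14 TJ.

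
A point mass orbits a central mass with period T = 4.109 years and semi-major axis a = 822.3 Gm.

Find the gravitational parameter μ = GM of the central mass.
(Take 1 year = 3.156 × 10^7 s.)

Convert to SI: T = 4.109 years = 1.2968e+08 s; a = 822.3 Gm = 8.223e+11 m.
GM = 4π² · a³ / T².
GM = 4π² · (8.223e+11)³ / (1.2968e+08)² m³/s² ≈ 1.305e+21 m³/s² = 1.305 × 10^21 m³/s².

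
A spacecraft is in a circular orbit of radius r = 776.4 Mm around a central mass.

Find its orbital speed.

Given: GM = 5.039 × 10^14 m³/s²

Convert to SI: r = 776.4 Mm = 7.764e+08 m.
For a circular orbit, gravity supplies the centripetal force, so v = √(GM / r).
v = √(5.039e+14 / 7.764e+08) m/s ≈ 805.6 m/s = 805.6 m/s.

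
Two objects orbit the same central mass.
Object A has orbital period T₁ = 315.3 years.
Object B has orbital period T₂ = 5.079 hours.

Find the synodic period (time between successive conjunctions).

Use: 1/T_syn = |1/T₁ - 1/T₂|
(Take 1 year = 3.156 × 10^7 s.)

Convert to SI: T₁ = 315.3 years = 9.95087e+09 s; T₂ = 5.079 hours = 18284.4 s.
T_syn = |T₁ · T₂ / (T₁ − T₂)|.
T_syn = |9.95087e+09 · 18284.4 / (9.95087e+09 − 18284.4)| s ≈ 1.828e+04 s = 5.079 hours.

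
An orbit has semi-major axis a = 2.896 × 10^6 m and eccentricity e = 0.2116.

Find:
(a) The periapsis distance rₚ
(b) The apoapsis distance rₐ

(a) rₚ = a(1 − e) = 2.896e+06 · (1 − 0.2116) = 2.896e+06 · 0.7884 ≈ 2.283e+06 m = 2.283 × 10^6 m.
(b) rₐ = a(1 + e) = 2.896e+06 · (1 + 0.2116) = 2.896e+06 · 1.2116 ≈ 3.509e+06 m = 3.509 × 10^6 m.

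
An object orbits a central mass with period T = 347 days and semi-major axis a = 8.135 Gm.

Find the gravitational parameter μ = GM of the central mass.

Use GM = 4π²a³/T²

Convert to SI: T = 347 days = 2.99808e+07 s; a = 8.135 Gm = 8.135e+09 m.
GM = 4π² · a³ / T².
GM = 4π² · (8.135e+09)³ / (2.99808e+07)² m³/s² ≈ 2.365e+16 m³/s² = 2.365 × 10^16 m³/s².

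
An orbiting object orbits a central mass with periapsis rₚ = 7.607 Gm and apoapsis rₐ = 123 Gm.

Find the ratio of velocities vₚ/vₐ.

Convert to SI: rₚ = 7.607 Gm = 7.607e+09 m; rₐ = 123 Gm = 1.23e+11 m.
Conservation of angular momentum gives rₚvₚ = rₐvₐ, so vₚ/vₐ = rₐ/rₚ.
vₚ/vₐ = 1.23e+11 / 7.607e+09 ≈ 16.17.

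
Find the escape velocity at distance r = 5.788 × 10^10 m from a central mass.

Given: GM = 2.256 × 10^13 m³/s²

Escape velocity comes from setting total energy to zero: ½v² − GM/r = 0 ⇒ v_esc = √(2GM / r).
v_esc = √(2 · 2.256e+13 / 5.788e+10) m/s ≈ 27.92 m/s = 27.92 m/s.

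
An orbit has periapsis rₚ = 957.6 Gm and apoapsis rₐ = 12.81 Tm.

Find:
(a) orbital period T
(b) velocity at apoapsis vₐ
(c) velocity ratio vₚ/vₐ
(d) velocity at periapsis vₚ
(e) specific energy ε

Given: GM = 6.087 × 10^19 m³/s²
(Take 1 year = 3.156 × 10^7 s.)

Convert to SI: rₚ = 957.6 Gm = 9.576e+11 m; rₐ = 12.81 Tm = 1.281e+13 m.
(a) With a = (rₚ + rₐ)/2 = 6.8838e+12 m, T = 2π √(a³/GM) = 2π √((6.8838e+12)³/6.087e+19) s ≈ 1.455e+10 s
(b) With a = (rₚ + rₐ)/2 = 6.8838e+12 m, vₐ = √(GM (2/rₐ − 1/a)) = √(6.087e+19 · (2/1.281e+13 − 1/6.8838e+12)) m/s ≈ 813 m/s
(c) Conservation of angular momentum (rₚvₚ = rₐvₐ) gives vₚ/vₐ = rₐ/rₚ = 1.281e+13/9.576e+11 ≈ 13.38
(d) With a = (rₚ + rₐ)/2 = 6.8838e+12 m, vₚ = √(GM (2/rₚ − 1/a)) = √(6.087e+19 · (2/9.576e+11 − 1/6.8838e+12)) m/s ≈ 1.088e+04 m/s
(e) With a = (rₚ + rₐ)/2 = 6.8838e+12 m, ε = −GM/(2a) = −6.087e+19/(2 · 6.8838e+12) J/kg ≈ -4.421e+06 J/kg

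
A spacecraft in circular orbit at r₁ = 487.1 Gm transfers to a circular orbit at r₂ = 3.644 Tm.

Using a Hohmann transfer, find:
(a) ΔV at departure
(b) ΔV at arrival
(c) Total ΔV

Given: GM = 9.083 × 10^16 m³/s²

Convert to SI: r₁ = 487.1 Gm = 4.871e+11 m; r₂ = 3.644 Tm = 3.644e+12 m.
Transfer semi-major axis: a_t = (r₁ + r₂)/2 = (4.871e+11 + 3.644e+12)/2 = 2.06555e+12 m.
Circular speeds: v₁ = √(GM/r₁) = 431.823 m/s, v₂ = √(GM/r₂) = 157.879 m/s.
Transfer speeds (vis-viva v² = GM(2/r − 1/a_t)): v₁ᵗ = 573.557 m/s, v₂ᵗ = 76.6684 m/s.
(a) ΔV₁ = |v₁ᵗ − v₁| ≈ 141.7 m/s = 141.7 m/s.
(b) ΔV₂ = |v₂ − v₂ᵗ| ≈ 81.21 m/s = 81.21 m/s.
(c) ΔV_total = ΔV₁ + ΔV₂ ≈ 222.9 m/s = 222.9 m/s.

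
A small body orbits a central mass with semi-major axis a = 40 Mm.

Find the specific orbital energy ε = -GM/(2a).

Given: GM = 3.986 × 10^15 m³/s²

Convert to SI: a = 40 Mm = 4e+07 m.
ε = −GM / (2a).
ε = −3.986e+15 / (2 · 4e+07) J/kg ≈ -4.982e+07 J/kg = -49.83 MJ/kg.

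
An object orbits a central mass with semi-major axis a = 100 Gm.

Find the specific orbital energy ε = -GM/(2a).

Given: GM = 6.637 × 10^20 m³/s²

Convert to SI: a = 100 Gm = 1e+11 m.
ε = −GM / (2a).
ε = −6.637e+20 / (2 · 1e+11) J/kg ≈ -3.318e+09 J/kg = -3.318 GJ/kg.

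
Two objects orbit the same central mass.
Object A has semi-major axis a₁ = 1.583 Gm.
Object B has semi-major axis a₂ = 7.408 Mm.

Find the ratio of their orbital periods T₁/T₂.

Convert to SI: a₁ = 1.583 Gm = 1.583e+09 m; a₂ = 7.408 Mm = 7.408e+06 m.
From Kepler's third law, (T₁/T₂)² = (a₁/a₂)³, so T₁/T₂ = (a₁/a₂)^(3/2).
a₁/a₂ = 1.583e+09 / 7.408e+06 = 213.688.
T₁/T₂ = (213.688)^(3/2) ≈ 3124.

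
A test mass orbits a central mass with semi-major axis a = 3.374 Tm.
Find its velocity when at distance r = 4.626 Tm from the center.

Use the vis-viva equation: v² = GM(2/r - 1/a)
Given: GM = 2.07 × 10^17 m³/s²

Convert to SI: a = 3.374 Tm = 3.374e+12 m; r = 4.626 Tm = 4.626e+12 m.
Vis-viva: v = √(GM · (2/r − 1/a)).
2/r − 1/a = 2/4.626e+12 − 1/3.374e+12 = 1.35955e-13 m⁻¹.
v = √(2.07e+17 · 1.35955e-13) m/s ≈ 167.8 m/s = 167.8 m/s.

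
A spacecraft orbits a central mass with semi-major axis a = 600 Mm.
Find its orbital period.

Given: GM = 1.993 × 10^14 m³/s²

Convert to SI: a = 600 Mm = 6e+08 m.
Kepler's third law: T = 2π √(a³ / GM).
Substituting a = 6e+08 m and GM = 1.993e+14 m³/s²:
T = 2π √((6e+08)³ / 1.993e+14) s
T ≈ 6.541e+06 s = 75.71 days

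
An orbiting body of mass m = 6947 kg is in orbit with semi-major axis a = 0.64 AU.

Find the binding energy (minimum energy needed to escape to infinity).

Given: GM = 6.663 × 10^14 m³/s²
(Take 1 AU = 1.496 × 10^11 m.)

Convert to SI: a = 0.64 AU = 9.5744e+10 m.
Total orbital energy is E = −GMm/(2a); binding energy is E_bind = −E = GMm/(2a).
E_bind = 6.663e+14 · 6947 / (2 · 9.5744e+10) J ≈ 2.417e+07 J = 24.17 MJ.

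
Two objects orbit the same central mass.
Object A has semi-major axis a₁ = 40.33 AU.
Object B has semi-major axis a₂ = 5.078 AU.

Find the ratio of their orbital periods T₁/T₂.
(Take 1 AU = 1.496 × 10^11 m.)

Convert to SI: a₁ = 40.33 AU = 6.03337e+12 m; a₂ = 5.078 AU = 7.59669e+11 m.
From Kepler's third law, (T₁/T₂)² = (a₁/a₂)³, so T₁/T₂ = (a₁/a₂)^(3/2).
a₁/a₂ = 6.03337e+12 / 7.59669e+11 = 7.9421.
T₁/T₂ = (7.9421)^(3/2) ≈ 22.38.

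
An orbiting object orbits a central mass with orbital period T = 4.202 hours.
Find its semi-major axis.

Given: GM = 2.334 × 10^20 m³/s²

Convert to SI: T = 4.202 hours = 15127.2 s.
Invert Kepler's third law: a = (GM · T² / (4π²))^(1/3).
Substituting T = 15127.2 s and GM = 2.334e+20 m³/s²:
a = (2.334e+20 · (15127.2)² / (4π²))^(1/3) m
a ≈ 1.106e+09 m = 1.106 Gm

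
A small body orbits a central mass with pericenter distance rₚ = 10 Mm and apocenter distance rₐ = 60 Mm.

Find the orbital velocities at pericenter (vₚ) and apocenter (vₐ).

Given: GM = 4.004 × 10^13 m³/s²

Convert to SI: rₚ = 10 Mm = 1e+07 m; rₐ = 60 Mm = 6e+07 m.
Use the vis-viva equation v² = GM(2/r − 1/a) with a = (rₚ + rₐ)/2 = (1e+07 + 6e+07)/2 = 3.5e+07 m.
vₚ = √(GM · (2/rₚ − 1/a)) = √(4.004e+13 · (2/1e+07 − 1/3.5e+07)) m/s ≈ 2620 m/s = 2.62 km/s.
vₐ = √(GM · (2/rₐ − 1/a)) = √(4.004e+13 · (2/6e+07 − 1/3.5e+07)) m/s ≈ 436.7 m/s = 436.7 m/s.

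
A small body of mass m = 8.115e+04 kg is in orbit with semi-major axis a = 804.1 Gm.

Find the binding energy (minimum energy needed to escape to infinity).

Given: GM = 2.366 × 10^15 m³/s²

Convert to SI: a = 804.1 Gm = 8.041e+11 m.
Total orbital energy is E = −GMm/(2a); binding energy is E_bind = −E = GMm/(2a).
E_bind = 2.366e+15 · 8.115e+04 / (2 · 8.041e+11) J ≈ 1.194e+08 J = 119.4 MJ.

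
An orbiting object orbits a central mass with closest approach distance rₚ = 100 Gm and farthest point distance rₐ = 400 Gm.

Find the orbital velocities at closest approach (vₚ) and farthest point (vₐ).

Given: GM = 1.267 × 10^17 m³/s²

Convert to SI: rₚ = 100 Gm = 1e+11 m; rₐ = 400 Gm = 4e+11 m.
Use the vis-viva equation v² = GM(2/r − 1/a) with a = (rₚ + rₐ)/2 = (1e+11 + 4e+11)/2 = 2.5e+11 m.
vₚ = √(GM · (2/rₚ − 1/a)) = √(1.267e+17 · (2/1e+11 − 1/2.5e+11)) m/s ≈ 1424 m/s = 1.424 km/s.
vₐ = √(GM · (2/rₐ − 1/a)) = √(1.267e+17 · (2/4e+11 − 1/2.5e+11)) m/s ≈ 355.9 m/s = 355.9 m/s.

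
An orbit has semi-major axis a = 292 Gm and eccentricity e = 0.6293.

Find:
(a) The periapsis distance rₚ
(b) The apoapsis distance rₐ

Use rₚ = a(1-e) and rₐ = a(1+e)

Convert to SI: a = 292 Gm = 2.92e+11 m.
(a) rₚ = a(1 − e) = 2.92e+11 · (1 − 0.6293) = 2.92e+11 · 0.3707 ≈ 1.082e+11 m = 108.2 Gm.
(b) rₐ = a(1 + e) = 2.92e+11 · (1 + 0.6293) = 2.92e+11 · 1.6293 ≈ 4.758e+11 m = 475.8 Gm.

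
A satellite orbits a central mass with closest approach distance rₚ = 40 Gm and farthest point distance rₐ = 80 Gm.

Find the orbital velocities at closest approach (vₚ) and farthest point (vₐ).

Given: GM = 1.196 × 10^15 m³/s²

Convert to SI: rₚ = 40 Gm = 4e+10 m; rₐ = 80 Gm = 8e+10 m.
Use the vis-viva equation v² = GM(2/r − 1/a) with a = (rₚ + rₐ)/2 = (4e+10 + 8e+10)/2 = 6e+10 m.
vₚ = √(GM · (2/rₚ − 1/a)) = √(1.196e+15 · (2/4e+10 − 1/6e+10)) m/s ≈ 199.7 m/s = 199.7 m/s.
vₐ = √(GM · (2/rₐ − 1/a)) = √(1.196e+15 · (2/8e+10 − 1/6e+10)) m/s ≈ 99.83 m/s = 99.83 m/s.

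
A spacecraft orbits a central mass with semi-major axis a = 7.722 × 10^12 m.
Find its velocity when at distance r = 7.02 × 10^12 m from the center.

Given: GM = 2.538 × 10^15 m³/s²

Vis-viva: v = √(GM · (2/r − 1/a)).
2/r − 1/a = 2/7.02e+12 − 1/7.722e+12 = 1.554e-13 m⁻¹.
v = √(2.538e+15 · 1.554e-13) m/s ≈ 19.86 m/s = 19.86 m/s.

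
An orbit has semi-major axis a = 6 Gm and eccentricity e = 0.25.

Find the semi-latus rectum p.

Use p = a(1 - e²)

Convert to SI: a = 6 Gm = 6e+09 m.
p = a (1 − e²).
p = 6e+09 · (1 − (0.25)²) = 6e+09 · 0.9375 ≈ 5.625e+09 m = 5.625 Gm.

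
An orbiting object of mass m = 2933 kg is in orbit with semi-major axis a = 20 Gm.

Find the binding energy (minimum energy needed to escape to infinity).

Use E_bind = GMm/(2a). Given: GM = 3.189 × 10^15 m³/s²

Convert to SI: a = 20 Gm = 2e+10 m.
Total orbital energy is E = −GMm/(2a); binding energy is E_bind = −E = GMm/(2a).
E_bind = 3.189e+15 · 2933 / (2 · 2e+10) J ≈ 2.338e+08 J = 233.8 MJ.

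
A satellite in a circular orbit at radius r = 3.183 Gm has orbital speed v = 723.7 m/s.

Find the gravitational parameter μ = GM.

Convert to SI: r = 3.183 Gm = 3.183e+09 m.
For a circular orbit v² = GM/r, so GM = v² · r.
GM = (723.7)² · 3.183e+09 m³/s² ≈ 1.667e+15 m³/s² = 1.667 × 10^15 m³/s².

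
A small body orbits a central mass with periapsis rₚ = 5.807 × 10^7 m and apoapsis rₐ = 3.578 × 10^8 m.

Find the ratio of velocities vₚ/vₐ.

Conservation of angular momentum gives rₚvₚ = rₐvₐ, so vₚ/vₐ = rₐ/rₚ.
vₚ/vₐ = 3.578e+08 / 5.807e+07 ≈ 6.162.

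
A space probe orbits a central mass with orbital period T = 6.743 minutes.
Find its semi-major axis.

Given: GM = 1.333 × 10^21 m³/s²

Convert to SI: T = 6.743 minutes = 404.58 s.
Invert Kepler's third law: a = (GM · T² / (4π²))^(1/3).
Substituting T = 404.58 s and GM = 1.333e+21 m³/s²:
a = (1.333e+21 · (404.58)² / (4π²))^(1/3) m
a ≈ 1.768e+08 m = 176.8 Mm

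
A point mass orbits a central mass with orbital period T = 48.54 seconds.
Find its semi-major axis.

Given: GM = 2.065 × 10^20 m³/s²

Invert Kepler's third law: a = (GM · T² / (4π²))^(1/3).
Substituting T = 48.54 s and GM = 2.065e+20 m³/s²:
a = (2.065e+20 · (48.54)² / (4π²))^(1/3) m
a ≈ 2.31e+07 m = 23.1 Mm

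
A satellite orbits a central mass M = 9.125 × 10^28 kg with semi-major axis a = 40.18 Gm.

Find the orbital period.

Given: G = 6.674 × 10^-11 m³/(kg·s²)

Convert to SI: a = 40.18 Gm = 4.018e+10 m.
GM = G · M = 6.674e-11 · 9.125e+28 = 6.09002e+18 m³/s².
Kepler's third law: T = 2π √(a³ / GM).
Substituting a = 4.018e+10 m and GM = 6.09002e+18 m³/s²:
T = 2π √((4.018e+10)³ / 6.09002e+18) s
T ≈ 2.051e+07 s = 237.3 days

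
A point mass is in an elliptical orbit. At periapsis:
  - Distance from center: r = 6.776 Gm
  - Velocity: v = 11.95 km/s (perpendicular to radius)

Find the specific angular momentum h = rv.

Convert to SI: r = 6.776 Gm = 6.776e+09 m; v = 11.95 km/s = 11950 m/s.
With v perpendicular to r, h = r · v.
h = 6.776e+09 · 11950 m²/s ≈ 8.097e+13 m²/s.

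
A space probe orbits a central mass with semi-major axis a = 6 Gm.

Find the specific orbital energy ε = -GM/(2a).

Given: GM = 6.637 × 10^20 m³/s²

Convert to SI: a = 6 Gm = 6e+09 m.
ε = −GM / (2a).
ε = −6.637e+20 / (2 · 6e+09) J/kg ≈ -5.531e+10 J/kg = -55.31 GJ/kg.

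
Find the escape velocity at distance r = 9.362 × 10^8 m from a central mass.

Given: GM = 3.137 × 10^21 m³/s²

Escape velocity comes from setting total energy to zero: ½v² − GM/r = 0 ⇒ v_esc = √(2GM / r).
v_esc = √(2 · 3.137e+21 / 9.362e+08) m/s ≈ 2.589e+06 m/s = 2589 km/s.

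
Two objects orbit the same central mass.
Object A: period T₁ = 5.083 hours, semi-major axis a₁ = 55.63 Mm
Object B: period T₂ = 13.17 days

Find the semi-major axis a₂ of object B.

Convert to SI: T₁ = 5.083 hours = 18298.8 s; a₁ = 55.63 Mm = 5.563e+07 m; T₂ = 13.17 days = 1.13789e+06 s.
Kepler's third law: (T₁/T₂)² = (a₁/a₂)³ ⇒ a₂ = a₁ · (T₂/T₁)^(2/3).
T₂/T₁ = 1.13789e+06 / 18298.8 = 62.1837.
a₂ = 5.563e+07 · (62.1837)^(2/3) m ≈ 8.732e+08 m = 873.2 Mm.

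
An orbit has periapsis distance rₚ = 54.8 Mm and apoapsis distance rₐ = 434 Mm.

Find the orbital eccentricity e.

Convert to SI: rₚ = 54.8 Mm = 5.48e+07 m; rₐ = 434 Mm = 4.34e+08 m.
e = (rₐ − rₚ) / (rₐ + rₚ).
e = (4.34e+08 − 5.48e+07) / (4.34e+08 + 5.48e+07) = 3.792e+08 / 4.888e+08 ≈ 0.7758.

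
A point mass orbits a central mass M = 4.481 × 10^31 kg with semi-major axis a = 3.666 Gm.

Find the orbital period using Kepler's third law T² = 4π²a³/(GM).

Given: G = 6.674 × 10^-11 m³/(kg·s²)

Convert to SI: a = 3.666 Gm = 3.666e+09 m.
GM = G · M = 6.674e-11 · 4.481e+31 = 2.99062e+21 m³/s².
Kepler's third law: T = 2π √(a³ / GM).
Substituting a = 3.666e+09 m and GM = 2.99062e+21 m³/s²:
T = 2π √((3.666e+09)³ / 2.99062e+21) s
T ≈ 2.55e+04 s = 7.084 hours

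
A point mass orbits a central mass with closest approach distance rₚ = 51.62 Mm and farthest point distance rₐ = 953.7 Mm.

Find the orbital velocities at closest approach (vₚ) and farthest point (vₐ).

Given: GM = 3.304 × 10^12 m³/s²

Convert to SI: rₚ = 51.62 Mm = 5.162e+07 m; rₐ = 953.7 Mm = 9.537e+08 m.
Use the vis-viva equation v² = GM(2/r − 1/a) with a = (rₚ + rₐ)/2 = (5.162e+07 + 9.537e+08)/2 = 5.0266e+08 m.
vₚ = √(GM · (2/rₚ − 1/a)) = √(3.304e+12 · (2/5.162e+07 − 1/5.0266e+08)) m/s ≈ 348.5 m/s = 348.5 m/s.
vₐ = √(GM · (2/rₐ − 1/a)) = √(3.304e+12 · (2/9.537e+08 − 1/5.0266e+08)) m/s ≈ 18.86 m/s = 18.86 m/s.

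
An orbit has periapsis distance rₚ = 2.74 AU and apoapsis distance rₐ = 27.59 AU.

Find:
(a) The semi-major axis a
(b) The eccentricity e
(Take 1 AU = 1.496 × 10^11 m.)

Convert to SI: rₚ = 2.74 AU = 4.09904e+11 m; rₐ = 27.59 AU = 4.12746e+12 m.
(a) a = (rₚ + rₐ) / 2 = (4.09904e+11 + 4.12746e+12) / 2 ≈ 2.269e+12 m = 15.16 AU.
(b) e = (rₐ − rₚ) / (rₐ + rₚ) = (4.12746e+12 − 4.09904e+11) / (4.12746e+12 + 4.09904e+11) ≈ 0.8193.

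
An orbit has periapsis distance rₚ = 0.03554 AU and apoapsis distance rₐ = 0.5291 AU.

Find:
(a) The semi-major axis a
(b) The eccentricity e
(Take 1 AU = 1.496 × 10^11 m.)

Convert to SI: rₚ = 0.03554 AU = 5.31678e+09 m; rₐ = 0.5291 AU = 7.91534e+10 m.
(a) a = (rₚ + rₐ) / 2 = (5.31678e+09 + 7.91534e+10) / 2 ≈ 4.224e+10 m = 0.2823 AU.
(b) e = (rₐ − rₚ) / (rₐ + rₚ) = (7.91534e+10 − 5.31678e+09) / (7.91534e+10 + 5.31678e+09) ≈ 0.8741.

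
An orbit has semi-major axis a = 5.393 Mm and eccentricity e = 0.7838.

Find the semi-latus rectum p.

Convert to SI: a = 5.393 Mm = 5.393e+06 m.
p = a (1 − e²).
p = 5.393e+06 · (1 − (0.7838)²) = 5.393e+06 · 0.385658 ≈ 2.08e+06 m = 2.08 Mm.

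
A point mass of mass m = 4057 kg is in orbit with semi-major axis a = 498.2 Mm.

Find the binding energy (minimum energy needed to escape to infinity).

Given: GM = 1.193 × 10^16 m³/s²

Convert to SI: a = 498.2 Mm = 4.982e+08 m.
Total orbital energy is E = −GMm/(2a); binding energy is E_bind = −E = GMm/(2a).
E_bind = 1.193e+16 · 4057 / (2 · 4.982e+08) J ≈ 4.857e+10 J = 48.57 GJ.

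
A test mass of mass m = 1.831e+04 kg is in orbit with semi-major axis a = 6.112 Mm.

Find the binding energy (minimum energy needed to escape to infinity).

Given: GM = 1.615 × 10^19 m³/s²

Convert to SI: a = 6.112 Mm = 6.112e+06 m.
Total orbital energy is E = −GMm/(2a); binding energy is E_bind = −E = GMm/(2a).
E_bind = 1.615e+19 · 1.831e+04 / (2 · 6.112e+06) J ≈ 2.419e+16 J = 24.19 PJ.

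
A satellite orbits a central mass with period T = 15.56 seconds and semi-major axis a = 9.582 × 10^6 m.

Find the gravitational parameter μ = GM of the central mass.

GM = 4π² · a³ / T².
GM = 4π² · (9.582e+06)³ / (15.56)² m³/s² ≈ 1.435e+20 m³/s² = 1.435 × 10^20 m³/s².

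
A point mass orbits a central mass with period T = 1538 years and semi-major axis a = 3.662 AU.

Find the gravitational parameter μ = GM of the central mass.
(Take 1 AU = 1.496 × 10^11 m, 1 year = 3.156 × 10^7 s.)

Convert to SI: T = 1538 years = 4.85393e+10 s; a = 3.662 AU = 5.47835e+11 m.
GM = 4π² · a³ / T².
GM = 4π² · (5.47835e+11)³ / (4.85393e+10)² m³/s² ≈ 2.755e+15 m³/s² = 2.755 × 10^15 m³/s².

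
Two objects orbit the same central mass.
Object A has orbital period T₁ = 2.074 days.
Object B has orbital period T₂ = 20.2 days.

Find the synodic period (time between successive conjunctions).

Convert to SI: T₁ = 2.074 days = 179194 s; T₂ = 20.2 days = 1.74528e+06 s.
T_syn = |T₁ · T₂ / (T₁ − T₂)|.
T_syn = |179194 · 1.74528e+06 / (179194 − 1.74528e+06)| s ≈ 1.997e+05 s = 2.311 days.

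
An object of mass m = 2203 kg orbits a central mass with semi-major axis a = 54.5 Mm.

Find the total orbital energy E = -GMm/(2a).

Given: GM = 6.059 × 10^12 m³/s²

Convert to SI: a = 54.5 Mm = 5.45e+07 m.
E = −GMm / (2a).
E = −6.059e+12 · 2203 / (2 · 5.45e+07) J ≈ -1.225e+08 J = -122.5 MJ.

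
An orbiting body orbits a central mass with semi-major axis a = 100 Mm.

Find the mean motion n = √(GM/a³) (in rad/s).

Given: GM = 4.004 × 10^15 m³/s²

Convert to SI: a = 100 Mm = 1e+08 m.
n = √(GM / a³).
n = √(4.004e+15 / (1e+08)³) rad/s ≈ 6.328e-05 rad/s.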